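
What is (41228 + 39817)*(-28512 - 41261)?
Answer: -5654752785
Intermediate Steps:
(41228 + 39817)*(-28512 - 41261) = 81045*(-69773) = -5654752785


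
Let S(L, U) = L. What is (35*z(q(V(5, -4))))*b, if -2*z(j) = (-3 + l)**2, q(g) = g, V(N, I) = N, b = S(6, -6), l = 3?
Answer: 0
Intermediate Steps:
b = 6
z(j) = 0 (z(j) = -(-3 + 3)**2/2 = -1/2*0**2 = -1/2*0 = 0)
(35*z(q(V(5, -4))))*b = (35*0)*6 = 0*6 = 0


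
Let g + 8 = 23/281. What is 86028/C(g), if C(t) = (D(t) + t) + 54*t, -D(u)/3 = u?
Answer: -6043467/28925 ≈ -208.94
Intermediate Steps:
D(u) = -3*u
g = -2225/281 (g = -8 + 23/281 = -2225/281 ≈ -7.9182)
C(t) = 52*t (C(t) = (-3*t + t) + 54*t = -2*t + 54*t = 52*t)
86028/C(g) = 86028/((52*(-2225/281))) = 86028/(-115700/281) = 86028*(-281/115700) = -6043467/28925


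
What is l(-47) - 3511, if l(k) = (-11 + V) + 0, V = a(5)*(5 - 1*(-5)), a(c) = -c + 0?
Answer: -3572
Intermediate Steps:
a(c) = -c
V = -50 (V = (-1*5)*(5 - 1*(-5)) = -5*(5 + 5) = -5*10 = -50)
l(k) = -61 (l(k) = (-11 - 50) + 0 = -61 + 0 = -61)
l(-47) - 3511 = -61 - 3511 = -3572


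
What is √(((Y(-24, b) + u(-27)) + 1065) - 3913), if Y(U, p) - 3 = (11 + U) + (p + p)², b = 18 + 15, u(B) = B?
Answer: √1471 ≈ 38.354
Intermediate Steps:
b = 33
Y(U, p) = 14 + U + 4*p² (Y(U, p) = 3 + ((11 + U) + (p + p)²) = 3 + ((11 + U) + (2*p)²) = 3 + ((11 + U) + 4*p²) = 3 + (11 + U + 4*p²) = 14 + U + 4*p²)
√(((Y(-24, b) + u(-27)) + 1065) - 3913) = √((((14 - 24 + 4*33²) - 27) + 1065) - 3913) = √((((14 - 24 + 4*1089) - 27) + 1065) - 3913) = √((((14 - 24 + 4356) - 27) + 1065) - 3913) = √(((4346 - 27) + 1065) - 3913) = √((4319 + 1065) - 3913) = √(5384 - 3913) = √1471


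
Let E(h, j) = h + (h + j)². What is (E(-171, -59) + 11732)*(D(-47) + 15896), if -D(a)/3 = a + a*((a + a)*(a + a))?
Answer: 81344173893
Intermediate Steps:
D(a) = -12*a³ - 3*a (D(a) = -3*(a + a*((a + a)*(a + a))) = -3*(a + a*((2*a)*(2*a))) = -3*(a + a*(4*a²)) = -3*(a + 4*a³) = -12*a³ - 3*a)
(E(-171, -59) + 11732)*(D(-47) + 15896) = ((-171 + (-171 - 59)²) + 11732)*((-12*(-47)³ - 3*(-47)) + 15896) = ((-171 + (-230)²) + 11732)*((-12*(-103823) + 141) + 15896) = ((-171 + 52900) + 11732)*((1245876 + 141) + 15896) = (52729 + 11732)*(1246017 + 15896) = 64461*1261913 = 81344173893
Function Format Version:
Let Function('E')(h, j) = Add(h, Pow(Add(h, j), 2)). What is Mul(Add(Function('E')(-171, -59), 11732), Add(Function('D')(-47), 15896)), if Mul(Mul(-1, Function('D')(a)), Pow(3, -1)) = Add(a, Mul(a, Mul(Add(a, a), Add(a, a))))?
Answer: 81344173893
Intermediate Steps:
Function('D')(a) = Add(Mul(-12, Pow(a, 3)), Mul(-3, a)) (Function('D')(a) = Mul(-3, Add(a, Mul(a, Mul(Add(a, a), Add(a, a))))) = Mul(-3, Add(a, Mul(a, Mul(Mul(2, a), Mul(2, a))))) = Mul(-3, Add(a, Mul(a, Mul(4, Pow(a, 2))))) = Mul(-3, Add(a, Mul(4, Pow(a, 3)))) = Add(Mul(-12, Pow(a, 3)), Mul(-3, a)))
Mul(Add(Function('E')(-171, -59), 11732), Add(Function('D')(-47), 15896)) = Mul(Add(Add(-171, Pow(Add(-171, -59), 2)), 11732), Add(Add(Mul(-12, Pow(-47, 3)), Mul(-3, -47)), 15896)) = Mul(Add(Add(-171, Pow(-230, 2)), 11732), Add(Add(Mul(-12, -103823), 141), 15896)) = Mul(Add(Add(-171, 52900), 11732), Add(Add(1245876, 141), 15896)) = Mul(Add(52729, 11732), Add(1246017, 15896)) = Mul(64461, 1261913) = 81344173893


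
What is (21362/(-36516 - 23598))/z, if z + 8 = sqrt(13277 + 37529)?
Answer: -42724/762576147 - 10681*sqrt(50806)/1525152294 ≈ -0.0016346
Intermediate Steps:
z = -8 + sqrt(50806) (z = -8 + sqrt(13277 + 37529) = -8 + sqrt(50806) ≈ 217.40)
(21362/(-36516 - 23598))/z = (21362/(-36516 - 23598))/(-8 + sqrt(50806)) = (21362/(-60114))/(-8 + sqrt(50806)) = (21362*(-1/60114))/(-8 + sqrt(50806)) = -10681/(30057*(-8 + sqrt(50806)))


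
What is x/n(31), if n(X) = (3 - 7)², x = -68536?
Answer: -8567/2 ≈ -4283.5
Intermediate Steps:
n(X) = 16 (n(X) = (-4)² = 16)
x/n(31) = -68536/16 = -68536*1/16 = -8567/2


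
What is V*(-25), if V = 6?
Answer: -150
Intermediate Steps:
V*(-25) = 6*(-25) = -150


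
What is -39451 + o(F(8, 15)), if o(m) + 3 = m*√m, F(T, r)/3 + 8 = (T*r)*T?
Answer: -39454 + 5712*√714 ≈ 1.1318e+5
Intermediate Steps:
F(T, r) = -24 + 3*r*T² (F(T, r) = -24 + 3*((T*r)*T) = -24 + 3*(r*T²) = -24 + 3*r*T²)
o(m) = -3 + m^(3/2) (o(m) = -3 + m*√m = -3 + m^(3/2))
-39451 + o(F(8, 15)) = -39451 + (-3 + (-24 + 3*15*8²)^(3/2)) = -39451 + (-3 + (-24 + 3*15*64)^(3/2)) = -39451 + (-3 + (-24 + 2880)^(3/2)) = -39451 + (-3 + 2856^(3/2)) = -39451 + (-3 + 5712*√714) = -39454 + 5712*√714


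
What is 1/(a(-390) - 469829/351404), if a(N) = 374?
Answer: 351404/130955267 ≈ 0.0026834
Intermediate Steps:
1/(a(-390) - 469829/351404) = 1/(374 - 469829/351404) = 1/(130955267/351404) = 351404/130955267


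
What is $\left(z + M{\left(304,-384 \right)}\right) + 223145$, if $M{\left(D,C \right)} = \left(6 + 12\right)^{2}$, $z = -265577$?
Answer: $-42108$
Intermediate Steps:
$M{\left(D,C \right)} = 324$ ($M{\left(D,C \right)} = 18^{2} = 324$)
$\left(z + M{\left(304,-384 \right)}\right) + 223145 = \left(-265577 + 324\right) + 223145 = -265253 + 223145 = -42108$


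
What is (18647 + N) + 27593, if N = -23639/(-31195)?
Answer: 1442480439/31195 ≈ 46241.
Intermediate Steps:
N = 23639/31195 (N = -23639*(-1/31195) = 23639/31195 ≈ 0.75778)
(18647 + N) + 27593 = (18647 + 23639/31195) + 27593 = 581716804/31195 + 27593 = 1442480439/31195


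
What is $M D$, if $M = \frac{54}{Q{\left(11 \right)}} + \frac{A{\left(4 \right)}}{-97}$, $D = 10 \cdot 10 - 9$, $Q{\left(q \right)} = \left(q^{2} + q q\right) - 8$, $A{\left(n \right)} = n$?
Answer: $\frac{1673}{97} \approx 17.247$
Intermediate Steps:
$Q{\left(q \right)} = -8 + 2 q^{2}$ ($Q{\left(q \right)} = \left(q^{2} + q^{2}\right) - 8 = 2 q^{2} - 8 = -8 + 2 q^{2}$)
$D = 91$ ($D = 100 - 9 = 91$)
$M = \frac{239}{1261}$ ($M = \frac{54}{-8 + 2 \cdot 11^{2}} + \frac{4}{-97} = \frac{54}{-8 + 2 \cdot 121} + 4 \left(- \frac{1}{97}\right) = \frac{54}{-8 + 242} - \frac{4}{97} = \frac{54}{234} - \frac{4}{97} = 54 \cdot \frac{1}{234} - \frac{4}{97} = \frac{3}{13} - \frac{4}{97} = \frac{239}{1261} \approx 0.18953$)
$M D = \frac{239}{1261} \cdot 91 = \frac{1673}{97}$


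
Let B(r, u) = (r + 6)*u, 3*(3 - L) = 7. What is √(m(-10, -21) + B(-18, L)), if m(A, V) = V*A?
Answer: √202 ≈ 14.213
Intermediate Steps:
m(A, V) = A*V
L = ⅔ (L = 3 - ⅓*7 = 3 - 7/3 = ⅔ ≈ 0.66667)
B(r, u) = u*(6 + r) (B(r, u) = (6 + r)*u = u*(6 + r))
√(m(-10, -21) + B(-18, L)) = √(-10*(-21) + 2*(6 - 18)/3) = √(210 + (⅔)*(-12)) = √(210 - 8) = √202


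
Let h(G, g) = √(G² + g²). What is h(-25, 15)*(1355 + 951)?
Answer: 11530*√34 ≈ 67231.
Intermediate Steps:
h(-25, 15)*(1355 + 951) = √((-25)² + 15²)*(1355 + 951) = √(625 + 225)*2306 = √850*2306 = (5*√34)*2306 = 11530*√34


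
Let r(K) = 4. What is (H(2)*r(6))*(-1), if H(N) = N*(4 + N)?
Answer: -48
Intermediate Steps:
(H(2)*r(6))*(-1) = ((2*(4 + 2))*4)*(-1) = ((2*6)*4)*(-1) = (12*4)*(-1) = 48*(-1) = -48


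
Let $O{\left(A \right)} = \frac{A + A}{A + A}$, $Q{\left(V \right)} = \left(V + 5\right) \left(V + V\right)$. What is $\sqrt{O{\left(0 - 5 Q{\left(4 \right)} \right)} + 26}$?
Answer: $3 \sqrt{3} \approx 5.1962$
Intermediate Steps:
$Q{\left(V \right)} = 2 V \left(5 + V\right)$ ($Q{\left(V \right)} = \left(5 + V\right) 2 V = 2 V \left(5 + V\right)$)
$O{\left(A \right)} = 1$ ($O{\left(A \right)} = \frac{2 A}{2 A} = 2 A \frac{1}{2 A} = 1$)
$\sqrt{O{\left(0 - 5 Q{\left(4 \right)} \right)} + 26} = \sqrt{1 + 26} = \sqrt{27} = 3 \sqrt{3}$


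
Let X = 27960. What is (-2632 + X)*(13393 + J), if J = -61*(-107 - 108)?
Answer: 671394624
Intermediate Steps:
J = 13115 (J = -61*(-215) = 13115)
(-2632 + X)*(13393 + J) = (-2632 + 27960)*(13393 + 13115) = 25328*26508 = 671394624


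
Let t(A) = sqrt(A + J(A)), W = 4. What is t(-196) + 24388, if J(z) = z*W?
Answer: 24388 + 14*I*sqrt(5) ≈ 24388.0 + 31.305*I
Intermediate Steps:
J(z) = 4*z (J(z) = z*4 = 4*z)
t(A) = sqrt(5)*sqrt(A) (t(A) = sqrt(A + 4*A) = sqrt(5*A) = sqrt(5)*sqrt(A))
t(-196) + 24388 = sqrt(5)*sqrt(-196) + 24388 = sqrt(5)*(14*I) + 24388 = 14*I*sqrt(5) + 24388 = 24388 + 14*I*sqrt(5)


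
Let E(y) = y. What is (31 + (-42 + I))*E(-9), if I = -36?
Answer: 423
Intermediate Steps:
(31 + (-42 + I))*E(-9) = (31 + (-42 - 36))*(-9) = (31 - 78)*(-9) = -47*(-9) = 423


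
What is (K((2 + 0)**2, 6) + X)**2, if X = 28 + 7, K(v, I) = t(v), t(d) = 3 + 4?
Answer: 1764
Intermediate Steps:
t(d) = 7
K(v, I) = 7
X = 35
(K((2 + 0)**2, 6) + X)**2 = (7 + 35)**2 = 42**2 = 1764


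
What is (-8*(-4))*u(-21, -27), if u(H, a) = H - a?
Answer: 192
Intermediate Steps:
(-8*(-4))*u(-21, -27) = (-8*(-4))*(-21 - 1*(-27)) = 32*(-21 + 27) = 32*6 = 192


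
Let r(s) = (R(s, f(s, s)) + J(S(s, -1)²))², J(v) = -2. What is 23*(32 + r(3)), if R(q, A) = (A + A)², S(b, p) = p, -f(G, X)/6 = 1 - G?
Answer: 7578684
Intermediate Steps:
f(G, X) = -6 + 6*G (f(G, X) = -6*(1 - G) = -6 + 6*G)
R(q, A) = 4*A² (R(q, A) = (2*A)² = 4*A²)
r(s) = (-2 + 4*(-6 + 6*s)²)² (r(s) = (4*(-6 + 6*s)² - 2)² = (-2 + 4*(-6 + 6*s)²)²)
23*(32 + r(3)) = 23*(32 + 4*(-1 + 72*(-1 + 3)²)²) = 23*(32 + 4*(-1 + 72*2²)²) = 23*(32 + 4*(-1 + 72*4)²) = 23*(32 + 4*(-1 + 288)²) = 23*(32 + 4*287²) = 23*(32 + 4*82369) = 23*(32 + 329476) = 23*329508 = 7578684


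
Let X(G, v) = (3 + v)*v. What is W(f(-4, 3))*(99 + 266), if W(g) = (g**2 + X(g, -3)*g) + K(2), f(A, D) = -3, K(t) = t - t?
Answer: 3285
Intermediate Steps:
K(t) = 0
X(G, v) = v*(3 + v)
W(g) = g**2 (W(g) = (g**2 + (-3*(3 - 3))*g) + 0 = (g**2 + (-3*0)*g) + 0 = (g**2 + 0*g) + 0 = (g**2 + 0) + 0 = g**2 + 0 = g**2)
W(f(-4, 3))*(99 + 266) = (-3)**2*(99 + 266) = 9*365 = 3285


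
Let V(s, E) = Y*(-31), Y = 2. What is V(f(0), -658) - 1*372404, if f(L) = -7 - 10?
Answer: -372466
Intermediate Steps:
f(L) = -17
V(s, E) = -62 (V(s, E) = 2*(-31) = -62)
V(f(0), -658) - 1*372404 = -62 - 1*372404 = -62 - 372404 = -372466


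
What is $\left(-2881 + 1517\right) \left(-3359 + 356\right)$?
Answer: $4096092$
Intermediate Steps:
$\left(-2881 + 1517\right) \left(-3359 + 356\right) = \left(-1364\right) \left(-3003\right) = 4096092$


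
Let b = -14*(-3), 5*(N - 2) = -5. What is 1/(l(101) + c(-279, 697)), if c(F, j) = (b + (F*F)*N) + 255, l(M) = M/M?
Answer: 1/78139 ≈ 1.2798e-5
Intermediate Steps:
N = 1 (N = 2 + (⅕)*(-5) = 2 - 1 = 1)
b = 42
l(M) = 1
c(F, j) = 297 + F² (c(F, j) = (42 + (F*F)*1) + 255 = (42 + F²*1) + 255 = (42 + F²) + 255 = 297 + F²)
1/(l(101) + c(-279, 697)) = 1/(1 + (297 + (-279)²)) = 1/(1 + (297 + 77841)) = 1/(1 + 78138) = 1/78139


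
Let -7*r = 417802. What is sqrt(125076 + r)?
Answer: sqrt(65390) ≈ 255.71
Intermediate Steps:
r = -59686 (r = -1/7*417802 = -59686)
sqrt(125076 + r) = sqrt(125076 - 59686) = sqrt(65390)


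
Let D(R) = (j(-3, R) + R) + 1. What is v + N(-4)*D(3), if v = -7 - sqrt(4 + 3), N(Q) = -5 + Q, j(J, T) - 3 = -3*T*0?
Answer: -70 - sqrt(7) ≈ -72.646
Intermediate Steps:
j(J, T) = 3 (j(J, T) = 3 - 3*T*0 = 3 + 0 = 3)
D(R) = 4 + R (D(R) = (3 + R) + 1 = 4 + R)
v = -7 - sqrt(7) ≈ -9.6458
v + N(-4)*D(3) = (-7 - sqrt(7)) + (-5 - 4)*(4 + 3) = (-7 - sqrt(7)) - 9*7 = (-7 - sqrt(7)) - 63 = -70 - sqrt(7)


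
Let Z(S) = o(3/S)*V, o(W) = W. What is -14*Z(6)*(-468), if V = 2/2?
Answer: 3276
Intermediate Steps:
V = 1 (V = 2*(1/2) = 1)
Z(S) = 3/S (Z(S) = (3/S)*1 = 3/S)
-14*Z(6)*(-468) = -42/6*(-468) = -14*1/2*(-468) = -7*(-468) = 3276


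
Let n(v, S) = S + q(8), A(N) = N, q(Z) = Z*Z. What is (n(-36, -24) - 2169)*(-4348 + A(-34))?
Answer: 9329278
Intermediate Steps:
q(Z) = Z²
n(v, S) = 64 + S (n(v, S) = S + 8² = S + 64 = 64 + S)
(n(-36, -24) - 2169)*(-4348 + A(-34)) = ((64 - 24) - 2169)*(-4348 - 34) = (40 - 2169)*(-4382) = -2129*(-4382) = 9329278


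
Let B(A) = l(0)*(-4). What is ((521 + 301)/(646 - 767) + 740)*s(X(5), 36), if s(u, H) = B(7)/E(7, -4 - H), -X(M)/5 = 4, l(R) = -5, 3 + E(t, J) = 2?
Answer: -1774360/121 ≈ -14664.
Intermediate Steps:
E(t, J) = -1 (E(t, J) = -3 + 2 = -1)
X(M) = -20 (X(M) = -5*4 = -20)
B(A) = 20 (B(A) = -5*(-4) = 20)
s(u, H) = -20 (s(u, H) = 20/(-1) = 20*(-1) = -20)
((521 + 301)/(646 - 767) + 740)*s(X(5), 36) = ((521 + 301)/(646 - 767) + 740)*(-20) = (822/(-121) + 740)*(-20) = (822*(-1/121) + 740)*(-20) = (-822/121 + 740)*(-20) = (88718/121)*(-20) = -1774360/121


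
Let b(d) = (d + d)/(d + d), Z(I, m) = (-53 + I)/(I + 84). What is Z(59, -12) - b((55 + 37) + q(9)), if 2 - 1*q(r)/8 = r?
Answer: -137/143 ≈ -0.95804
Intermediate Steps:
q(r) = 16 - 8*r
Z(I, m) = (-53 + I)/(84 + I)
b(d) = 1 (b(d) = (2*d)/((2*d)) = (2*d)*(1/(2*d)) = 1)
Z(59, -12) - b((55 + 37) + q(9)) = (-53 + 59)/(84 + 59) - 1*1 = 6/143 - 1 = -137/143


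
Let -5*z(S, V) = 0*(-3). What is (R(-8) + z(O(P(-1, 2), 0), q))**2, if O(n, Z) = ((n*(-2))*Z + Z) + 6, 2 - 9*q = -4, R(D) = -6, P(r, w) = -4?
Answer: 36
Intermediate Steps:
q = 2/3 (q = 2/9 - 1/9*(-4) = 2/9 + 4/9 = 2/3 ≈ 0.66667)
O(n, Z) = 6 + Z - 2*Z*n (O(n, Z) = ((-2*n)*Z + Z) + 6 = (-2*Z*n + Z) + 6 = (Z - 2*Z*n) + 6 = 6 + Z - 2*Z*n)
z(S, V) = 0 (z(S, V) = -0*(-3) = -1/5*0 = 0)
(R(-8) + z(O(P(-1, 2), 0), q))**2 = (-6 + 0)**2 = (-6)**2 = 36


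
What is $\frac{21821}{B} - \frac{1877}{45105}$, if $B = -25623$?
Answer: $- \frac{344110192}{385241805} \approx -0.89323$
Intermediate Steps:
$\frac{21821}{B} - \frac{1877}{45105} = \frac{21821}{-25623} - \frac{1877}{45105} = 21821 \left(- \frac{1}{25623}\right) - \frac{1877}{45105} = - \frac{21821}{25623} - \frac{1877}{45105} = - \frac{344110192}{385241805}$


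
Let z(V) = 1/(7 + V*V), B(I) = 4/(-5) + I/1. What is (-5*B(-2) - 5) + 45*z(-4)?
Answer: 252/23 ≈ 10.957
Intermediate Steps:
B(I) = -⅘ + I (B(I) = 4*(-⅕) + I*1 = -⅘ + I)
z(V) = 1/(7 + V²)
(-5*B(-2) - 5) + 45*z(-4) = (-5*(-⅘ - 2) - 5) + 45/(7 + (-4)²) = (-5*(-14/5) - 5) + 45/(7 + 16) = (14 - 5) + 45/23 = 9 + 45*(1/23) = 9 + 45/23 = 252/23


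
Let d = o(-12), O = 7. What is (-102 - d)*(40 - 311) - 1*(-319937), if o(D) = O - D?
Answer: 352728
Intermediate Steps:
o(D) = 7 - D
d = 19 (d = 7 - 1*(-12) = 7 + 12 = 19)
(-102 - d)*(40 - 311) - 1*(-319937) = (-102 - 1*19)*(40 - 311) - 1*(-319937) = (-102 - 19)*(-271) + 319937 = -121*(-271) + 319937 = 32791 + 319937 = 352728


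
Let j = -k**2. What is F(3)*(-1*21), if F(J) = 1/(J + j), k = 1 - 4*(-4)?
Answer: 21/286 ≈ 0.073427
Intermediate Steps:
k = 17 (k = 1 + 16 = 17)
j = -289 (j = -1*17**2 = -1*289 = -289)
F(J) = 1/(-289 + J) (F(J) = 1/(J - 289) = 1/(-289 + J))
F(3)*(-1*21) = (-1*21)/(-289 + 3) = -21/(-286) = -1/286*(-21) = 21/286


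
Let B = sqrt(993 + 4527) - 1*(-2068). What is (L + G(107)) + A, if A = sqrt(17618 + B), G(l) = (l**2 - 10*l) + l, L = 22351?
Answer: 32837 + sqrt(19686 + 4*sqrt(345)) ≈ 32978.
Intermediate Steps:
G(l) = l**2 - 9*l
B = 2068 + 4*sqrt(345) (B = sqrt(5520) + 2068 = 4*sqrt(345) + 2068 = 2068 + 4*sqrt(345) ≈ 2142.3)
A = sqrt(19686 + 4*sqrt(345)) (A = sqrt(17618 + (2068 + 4*sqrt(345))) = sqrt(19686 + 4*sqrt(345)) ≈ 140.57)
(L + G(107)) + A = (22351 + 107*(-9 + 107)) + sqrt(19686 + 4*sqrt(345)) = (22351 + 107*98) + sqrt(19686 + 4*sqrt(345)) = (22351 + 10486) + sqrt(19686 + 4*sqrt(345)) = 32837 + sqrt(19686 + 4*sqrt(345))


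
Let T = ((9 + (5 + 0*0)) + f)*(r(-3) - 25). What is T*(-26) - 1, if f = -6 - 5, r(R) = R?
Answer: 2183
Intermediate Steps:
f = -11
T = -84 (T = ((9 + (5 + 0*0)) - 11)*(-3 - 25) = ((9 + (5 + 0)) - 11)*(-28) = ((9 + 5) - 11)*(-28) = (14 - 11)*(-28) = 3*(-28) = -84)
T*(-26) - 1 = -84*(-26) - 1 = 2184 - 1 = 2183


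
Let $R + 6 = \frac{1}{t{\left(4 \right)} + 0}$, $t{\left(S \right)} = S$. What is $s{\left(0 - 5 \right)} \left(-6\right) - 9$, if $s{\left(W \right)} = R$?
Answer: $\frac{51}{2} \approx 25.5$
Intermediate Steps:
$R = - \frac{23}{4}$ ($R = -6 + \frac{1}{4 + 0} = -6 + \frac{1}{4} = - \frac{23}{4} \approx -5.75$)
$s{\left(W \right)} = - \frac{23}{4}$
$s{\left(0 - 5 \right)} \left(-6\right) - 9 = \left(- \frac{23}{4}\right) \left(-6\right) - 9 = \frac{69}{2} - 9 = \frac{51}{2}$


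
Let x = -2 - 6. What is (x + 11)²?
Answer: 9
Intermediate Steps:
x = -8
(x + 11)² = (-8 + 11)² = 3² = 9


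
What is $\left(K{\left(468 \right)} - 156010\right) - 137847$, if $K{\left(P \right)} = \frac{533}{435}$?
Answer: $- \frac{127827262}{435} \approx -2.9386 \cdot 10^{5}$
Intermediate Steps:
$K{\left(P \right)} = \frac{533}{435}$ ($K{\left(P \right)} = 533 \cdot \frac{1}{435} = \frac{533}{435}$)
$\left(K{\left(468 \right)} - 156010\right) - 137847 = \left(\frac{533}{435} - 156010\right) - 137847 = - \frac{67863817}{435} - 137847 = - \frac{127827262}{435}$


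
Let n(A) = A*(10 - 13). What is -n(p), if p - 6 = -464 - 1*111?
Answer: -1707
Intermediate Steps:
p = -569 (p = 6 + (-464 - 1*111) = 6 + (-464 - 111) = 6 - 575 = -569)
n(A) = -3*A (n(A) = A*(-3) = -3*A)
-n(p) = -(-3)*(-569) = -1*1707 = -1707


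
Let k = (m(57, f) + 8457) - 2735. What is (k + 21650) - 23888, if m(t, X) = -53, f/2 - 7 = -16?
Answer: 3431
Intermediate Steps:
f = -18 (f = 14 + 2*(-16) = 14 - 32 = -18)
k = 5669 (k = (-53 + 8457) - 2735 = 8404 - 2735 = 5669)
(k + 21650) - 23888 = (5669 + 21650) - 23888 = 27319 - 23888 = 3431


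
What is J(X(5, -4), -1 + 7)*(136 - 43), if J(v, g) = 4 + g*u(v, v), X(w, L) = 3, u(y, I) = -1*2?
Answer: -744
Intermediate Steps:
u(y, I) = -2
J(v, g) = 4 - 2*g (J(v, g) = 4 + g*(-2) = 4 - 2*g)
J(X(5, -4), -1 + 7)*(136 - 43) = (4 - 2*(-1 + 7))*(136 - 43) = (4 - 2*6)*93 = (4 - 12)*93 = -8*93 = -744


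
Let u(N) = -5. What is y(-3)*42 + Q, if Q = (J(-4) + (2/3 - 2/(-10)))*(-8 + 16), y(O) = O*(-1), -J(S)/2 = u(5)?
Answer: 3194/15 ≈ 212.93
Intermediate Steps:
J(S) = 10 (J(S) = -2*(-5) = 10)
y(O) = -O
Q = 1304/15 (Q = (10 + (2/3 - 2/(-10)))*(-8 + 16) = (10 + (2*(⅓) - 2*(-⅒)))*8 = (10 + (⅔ + ⅕))*8 = (10 + 13/15)*8 = (163/15)*8 = 1304/15 ≈ 86.933)
y(-3)*42 + Q = -1*(-3)*42 + 1304/15 = 3*42 + 1304/15 = 126 + 1304/15 = 3194/15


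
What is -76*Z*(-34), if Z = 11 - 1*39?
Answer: -72352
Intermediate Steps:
Z = -28 (Z = 11 - 39 = -28)
-76*Z*(-34) = -76*(-28)*(-34) = 2128*(-34) = -72352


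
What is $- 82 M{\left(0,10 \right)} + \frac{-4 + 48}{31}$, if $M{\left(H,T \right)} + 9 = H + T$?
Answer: $- \frac{2498}{31} \approx -80.581$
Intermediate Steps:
$M{\left(H,T \right)} = -9 + H + T$ ($M{\left(H,T \right)} = -9 + \left(H + T\right) = -9 + H + T$)
$- 82 M{\left(0,10 \right)} + \frac{-4 + 48}{31} = - 82 \left(-9 + 0 + 10\right) + \frac{-4 + 48}{31} = \left(-82\right) 1 + 44 \cdot \frac{1}{31} = -82 + \frac{44}{31} = - \frac{2498}{31}$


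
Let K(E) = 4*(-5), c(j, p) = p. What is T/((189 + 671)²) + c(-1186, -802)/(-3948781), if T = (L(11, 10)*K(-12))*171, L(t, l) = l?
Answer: -672275755/14602592138 ≈ -0.046038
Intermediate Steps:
K(E) = -20
T = -34200 (T = (10*(-20))*171 = -200*171 = -34200)
T/((189 + 671)²) + c(-1186, -802)/(-3948781) = -34200/(189 + 671)² - 802/(-3948781) = -34200/(860²) - 802*(-1/3948781) = -34200/739600 + 802/3948781 = -34200*1/739600 + 802/3948781 = -171/3698 + 802/3948781 = -672275755/14602592138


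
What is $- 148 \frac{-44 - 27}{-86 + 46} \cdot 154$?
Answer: $- \frac{202279}{5} \approx -40456.0$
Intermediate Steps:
$- 148 \frac{-44 - 27}{-86 + 46} \cdot 154 = - 148 \left(- \frac{71}{-40}\right) 154 = - 148 \left(\left(-71\right) \left(- \frac{1}{40}\right)\right) 154 = \left(-148\right) \frac{71}{40} \cdot 154 = \left(- \frac{2627}{10}\right) 154 = - \frac{202279}{5}$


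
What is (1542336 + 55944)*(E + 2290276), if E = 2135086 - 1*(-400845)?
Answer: 7713630123960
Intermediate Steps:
E = 2535931 (E = 2135086 + 400845 = 2535931)
(1542336 + 55944)*(E + 2290276) = (1542336 + 55944)*(2535931 + 2290276) = 1598280*4826207 = 7713630123960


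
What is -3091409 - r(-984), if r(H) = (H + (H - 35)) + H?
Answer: -3088422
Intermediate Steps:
r(H) = -35 + 3*H (r(H) = (H + (-35 + H)) + H = (-35 + 2*H) + H = -35 + 3*H)
-3091409 - r(-984) = -3091409 - (-35 + 3*(-984)) = -3091409 - (-35 - 2952) = -3091409 - 1*(-2987) = -3091409 + 2987 = -3088422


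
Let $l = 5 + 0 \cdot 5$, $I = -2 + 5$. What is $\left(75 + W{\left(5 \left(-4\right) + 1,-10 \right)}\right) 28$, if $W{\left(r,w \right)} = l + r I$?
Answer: $644$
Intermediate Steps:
$I = 3$
$l = 5$ ($l = 5 + 0 = 5$)
$W{\left(r,w \right)} = 5 + 3 r$ ($W{\left(r,w \right)} = 5 + r 3 = 5 + 3 r$)
$\left(75 + W{\left(5 \left(-4\right) + 1,-10 \right)}\right) 28 = \left(75 + \left(5 + 3 \left(5 \left(-4\right) + 1\right)\right)\right) 28 = \left(75 + \left(5 + 3 \left(-20 + 1\right)\right)\right) 28 = \left(75 + \left(5 + 3 \left(-19\right)\right)\right) 28 = \left(75 + \left(5 - 57\right)\right) 28 = \left(75 - 52\right) 28 = 23 \cdot 28 = 644$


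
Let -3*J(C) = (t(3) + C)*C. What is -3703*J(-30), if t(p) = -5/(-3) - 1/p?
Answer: 3184580/3 ≈ 1.0615e+6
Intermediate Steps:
t(p) = 5/3 - 1/p (t(p) = -5*(-⅓) - 1/p = 5/3 - 1/p)
J(C) = -C*(4/3 + C)/3 (J(C) = -((5/3 - 1/3) + C)*C/3 = -((5/3 - 1*⅓) + C)*C/3 = -((5/3 - ⅓) + C)*C/3 = -(4/3 + C)*C/3 = -C*(4/3 + C)/3)
-3703*J(-30) = -(-3703)*(-30)*(4 + 3*(-30))/9 = -(-3703)*(-30)*(4 - 90)/9 = -(-3703)*(-30)*(-86)/9 = -3703*(-860/3) = 3184580/3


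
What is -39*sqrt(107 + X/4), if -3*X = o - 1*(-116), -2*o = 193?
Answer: -39*sqrt(1686)/4 ≈ -400.34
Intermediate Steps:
o = -193/2 (o = -1/2*193 = -193/2 ≈ -96.500)
X = -13/2 (X = -(-193/2 - 1*(-116))/3 = -(-193/2 + 116)/3 = -1/3*39/2 = -13/2 ≈ -6.5000)
-39*sqrt(107 + X/4) = -39*sqrt(107 - 13/2/4) = -39*sqrt(107 - 13/2*1/4) = -39*sqrt(107 - 13/8) = -39*sqrt(1686)/4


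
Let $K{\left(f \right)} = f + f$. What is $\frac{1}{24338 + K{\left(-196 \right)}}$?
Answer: $\frac{1}{23946} \approx 4.1761 \cdot 10^{-5}$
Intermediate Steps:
$K{\left(f \right)} = 2 f$
$\frac{1}{24338 + K{\left(-196 \right)}} = \frac{1}{24338 + 2 \left(-196\right)} = \frac{1}{24338 - 392} = \frac{1}{23946}$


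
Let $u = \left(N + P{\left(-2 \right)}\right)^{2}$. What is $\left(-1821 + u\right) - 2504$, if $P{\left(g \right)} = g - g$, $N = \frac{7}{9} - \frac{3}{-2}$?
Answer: $- \frac{1399619}{324} \approx -4319.8$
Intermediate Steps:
$N = \frac{41}{18}$ ($N = 7 \cdot \frac{1}{9} - - \frac{3}{2} = \frac{7}{9} + \frac{3}{2} = \frac{41}{18} \approx 2.2778$)
$P{\left(g \right)} = 0$
$u = \frac{1681}{324}$ ($u = \left(\frac{41}{18} + 0\right)^{2} = \left(\frac{41}{18}\right)^{2} = \frac{1681}{324} \approx 5.1883$)
$\left(-1821 + u\right) - 2504 = \left(-1821 + \frac{1681}{324}\right) - 2504 = - \frac{588323}{324} - 2504 = - \frac{1399619}{324}$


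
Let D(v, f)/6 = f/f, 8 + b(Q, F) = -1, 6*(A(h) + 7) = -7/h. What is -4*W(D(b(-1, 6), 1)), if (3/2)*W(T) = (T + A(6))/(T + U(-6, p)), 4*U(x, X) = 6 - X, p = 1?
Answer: 344/783 ≈ 0.43934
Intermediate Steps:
A(h) = -7 - 7/(6*h) (A(h) = -7 + (-7/h)/6 = -7 - 7/(6*h))
b(Q, F) = -9 (b(Q, F) = -8 - 1 = -9)
D(v, f) = 6 (D(v, f) = 6*(f/f) = 6*1 = 6)
U(x, X) = 3/2 - X/4 (U(x, X) = (6 - X)/4 = 3/2 - X/4)
W(T) = 2*(-259/36 + T)/(3*(5/4 + T)) (W(T) = 2*((T + (-7 - 7/6/6))/(T + (3/2 - ¼*1)))/3 = 2*((T + (-7 - 7/6*⅙))/(T + (3/2 - ¼)))/3 = 2*((T + (-7 - 7/36))/(T + 5/4))/3 = 2*((T - 259/36)/(5/4 + T))/3 = 2*((-259/36 + T)/(5/4 + T))/3 = 2*(-259/36 + T)/(3*(5/4 + T)))
-4*W(D(b(-1, 6), 1)) = -8*(-259 + 36*6)/(27*(5 + 4*6)) = -8*(-259 + 216)/(27*(5 + 24)) = -8*(-43)/(27*29) = -4*(-86/783) = 344/783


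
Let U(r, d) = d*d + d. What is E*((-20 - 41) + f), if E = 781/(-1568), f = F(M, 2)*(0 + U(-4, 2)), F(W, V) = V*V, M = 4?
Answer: 28897/1568 ≈ 18.429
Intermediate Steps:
U(r, d) = d + d² (U(r, d) = d² + d = d + d²)
F(W, V) = V²
f = 24 (f = 2²*(0 + 2*(1 + 2)) = 4*(0 + 2*3) = 4*(0 + 6) = 4*6 = 24)
E = -781/1568 (E = 781*(-1/1568) = -781/1568 ≈ -0.49809)
E*((-20 - 41) + f) = -781*((-20 - 41) + 24)/1568 = -781*(-61 + 24)/1568 = -781/1568*(-37) = 28897/1568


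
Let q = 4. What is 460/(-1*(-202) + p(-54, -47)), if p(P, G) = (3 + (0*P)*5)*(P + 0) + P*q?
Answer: -115/44 ≈ -2.6136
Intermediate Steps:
p(P, G) = 7*P (p(P, G) = (3 + (0*P)*5)*(P + 0) + P*4 = (3 + 0*5)*P + 4*P = (3 + 0)*P + 4*P = 3*P + 4*P = 7*P)
460/(-1*(-202) + p(-54, -47)) = 460/(-1*(-202) + 7*(-54)) = 460/(202 - 378) = 460/(-176) = 460*(-1/176) = -115/44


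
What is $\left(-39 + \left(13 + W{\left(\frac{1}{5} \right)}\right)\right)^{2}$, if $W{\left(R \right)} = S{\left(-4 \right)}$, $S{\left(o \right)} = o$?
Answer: $900$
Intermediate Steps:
$W{\left(R \right)} = -4$
$\left(-39 + \left(13 + W{\left(\frac{1}{5} \right)}\right)\right)^{2} = \left(-39 + \left(13 - 4\right)\right)^{2} = \left(-39 + 9\right)^{2} = \left(-30\right)^{2} = 900$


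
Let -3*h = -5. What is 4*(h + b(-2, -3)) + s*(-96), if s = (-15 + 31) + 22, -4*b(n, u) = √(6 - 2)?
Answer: -10930/3 ≈ -3643.3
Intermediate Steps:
h = 5/3 (h = -⅓*(-5) = 5/3 ≈ 1.6667)
b(n, u) = -½ (b(n, u) = -√(6 - 2)/4 = -√4/4 = -¼*2 = -½)
s = 38 (s = 16 + 22 = 38)
4*(h + b(-2, -3)) + s*(-96) = 4*(5/3 - ½) + 38*(-96) = 4*(7/6) - 3648 = 14/3 - 3648 = -10930/3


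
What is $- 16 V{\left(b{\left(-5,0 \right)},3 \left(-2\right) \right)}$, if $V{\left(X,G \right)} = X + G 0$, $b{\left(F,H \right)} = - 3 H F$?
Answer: $0$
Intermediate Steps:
$b{\left(F,H \right)} = - 3 F H$
$V{\left(X,G \right)} = X$ ($V{\left(X,G \right)} = X + 0 = X$)
$- 16 V{\left(b{\left(-5,0 \right)},3 \left(-2\right) \right)} = - 16 \left(\left(-3\right) \left(-5\right) 0\right) = \left(-16\right) 0 = 0$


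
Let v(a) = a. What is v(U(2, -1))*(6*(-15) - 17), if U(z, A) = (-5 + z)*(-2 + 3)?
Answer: 321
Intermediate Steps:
U(z, A) = -5 + z (U(z, A) = (-5 + z)*1 = -5 + z)
v(U(2, -1))*(6*(-15) - 17) = (-5 + 2)*(6*(-15) - 17) = -3*(-90 - 17) = -3*(-107) = 321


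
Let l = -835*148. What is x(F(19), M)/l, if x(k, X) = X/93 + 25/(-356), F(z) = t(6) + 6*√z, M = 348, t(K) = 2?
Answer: -40521/1363828880 ≈ -2.9711e-5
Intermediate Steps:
l = -123580
F(z) = 2 + 6*√z
x(k, X) = -25/356 + X/93 (x(k, X) = X*(1/93) + 25*(-1/356) = X/93 - 25/356 = -25/356 + X/93)
x(F(19), M)/l = (-25/356 + (1/93)*348)/(-123580) = (-25/356 + 116/31)*(-1/123580) = (40521/11036)*(-1/123580) = -40521/1363828880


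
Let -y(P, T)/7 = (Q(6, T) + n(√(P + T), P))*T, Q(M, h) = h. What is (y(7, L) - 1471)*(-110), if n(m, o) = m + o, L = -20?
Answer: 362010 - 15400*I*√13 ≈ 3.6201e+5 - 55526.0*I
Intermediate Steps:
y(P, T) = -7*T*(P + T + √(P + T)) (y(P, T) = -7*(T + (√(P + T) + P))*T = -7*(T + (P + √(P + T)))*T = -7*(P + T + √(P + T))*T = -7*T*(P + T + √(P + T)))
(y(7, L) - 1471)*(-110) = (-7*(-20)*(7 - 20 + √(7 - 20)) - 1471)*(-110) = (-7*(-20)*(7 - 20 + √(-13)) - 1471)*(-110) = (-7*(-20)*(7 - 20 + I*√13) - 1471)*(-110) = (-7*(-20)*(-13 + I*√13) - 1471)*(-110) = ((-1820 + 140*I*√13) - 1471)*(-110) = (-3291 + 140*I*√13)*(-110) = 362010 - 15400*I*√13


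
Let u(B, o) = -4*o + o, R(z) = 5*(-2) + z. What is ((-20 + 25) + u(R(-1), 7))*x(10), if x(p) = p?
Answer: -160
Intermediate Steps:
R(z) = -10 + z
u(B, o) = -3*o
((-20 + 25) + u(R(-1), 7))*x(10) = ((-20 + 25) - 3*7)*10 = (5 - 21)*10 = -16*10 = -160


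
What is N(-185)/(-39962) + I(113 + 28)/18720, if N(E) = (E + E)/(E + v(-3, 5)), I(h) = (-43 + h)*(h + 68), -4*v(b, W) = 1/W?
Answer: 58252619317/53243770320 ≈ 1.0941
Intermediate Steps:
v(b, W) = -1/(4*W)
I(h) = (-43 + h)*(68 + h)
N(E) = 2*E/(-1/20 + E) (N(E) = (E + E)/(E - ¼/5) = (2*E)/(E - ¼*⅕) = (2*E)/(E - 1/20) = (2*E)/(-1/20 + E) = 2*E/(-1/20 + E))
N(-185)/(-39962) + I(113 + 28)/18720 = (40*(-185)/(-1 + 20*(-185)))/(-39962) + (-2924 + (113 + 28)² + 25*(113 + 28))/18720 = (40*(-185)/(-1 - 3700))*(-1/39962) + (-2924 + 141² + 25*141)*(1/18720) = (40*(-185)/(-3701))*(-1/39962) + (-2924 + 19881 + 3525)*(1/18720) = (40*(-185)*(-1/3701))*(-1/39962) + 20482*(1/18720) = (7400/3701)*(-1/39962) + 10241/9360 = -3700/73949681 + 10241/9360 = 58252619317/53243770320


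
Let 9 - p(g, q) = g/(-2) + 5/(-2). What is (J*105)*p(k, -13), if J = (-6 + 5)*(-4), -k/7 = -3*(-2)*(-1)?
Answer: 13650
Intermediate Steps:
k = 42 (k = -7*(-3*(-2))*(-1) = -42*(-1) = -7*(-6) = 42)
p(g, q) = 23/2 + g/2 (p(g, q) = 9 - (g/(-2) + 5/(-2)) = 9 - (g*(-½) + 5*(-½)) = 9 - (-g/2 - 5/2) = 9 - (-5/2 - g/2) = 9 + (5/2 + g/2) = 23/2 + g/2)
J = 4 (J = -1*(-4) = 4)
(J*105)*p(k, -13) = (4*105)*(23/2 + (½)*42) = 420*(23/2 + 21) = 420*(65/2) = 13650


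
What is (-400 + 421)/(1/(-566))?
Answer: -11886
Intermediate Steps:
(-400 + 421)/(1/(-566)) = 21/(-1/566) = 21*(-566) = -11886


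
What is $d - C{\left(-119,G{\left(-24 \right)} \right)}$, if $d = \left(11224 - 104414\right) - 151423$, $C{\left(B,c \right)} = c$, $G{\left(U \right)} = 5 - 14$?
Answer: $-244604$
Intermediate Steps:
$G{\left(U \right)} = -9$ ($G{\left(U \right)} = 5 - 14 = -9$)
$d = -244613$ ($d = -93190 - 151423 = -244613$)
$d - C{\left(-119,G{\left(-24 \right)} \right)} = -244613 - -9 = -244613 + 9 = -244604$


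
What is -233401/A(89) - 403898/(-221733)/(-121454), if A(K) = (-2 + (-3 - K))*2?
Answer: 3142786413772879/2531453819508 ≈ 1241.5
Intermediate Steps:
A(K) = -10 - 2*K (A(K) = (-5 - K)*2 = -10 - 2*K)
-233401/A(89) - 403898/(-221733)/(-121454) = -233401/(-10 - 2*89) - 403898/(-221733)/(-121454) = -233401/(-10 - 178) - 403898*(-1/221733)*(-1/121454) = -233401/(-188) + (403898/221733)*(-1/121454) = -233401*(-1/188) - 201949/13465179891 = 233401/188 - 201949/13465179891 = 3142786413772879/2531453819508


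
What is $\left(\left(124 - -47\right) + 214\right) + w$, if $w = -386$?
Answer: $-1$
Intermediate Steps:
$\left(\left(124 - -47\right) + 214\right) + w = \left(\left(124 - -47\right) + 214\right) - 386 = \left(\left(124 + 47\right) + 214\right) - 386 = \left(171 + 214\right) - 386 = 385 - 386 = -1$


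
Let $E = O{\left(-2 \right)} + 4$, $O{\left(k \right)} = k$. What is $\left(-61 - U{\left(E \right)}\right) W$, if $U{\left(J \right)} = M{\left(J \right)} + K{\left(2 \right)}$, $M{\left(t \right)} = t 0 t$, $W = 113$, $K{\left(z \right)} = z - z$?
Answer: $-6893$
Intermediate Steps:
$K{\left(z \right)} = 0$
$M{\left(t \right)} = 0$ ($M{\left(t \right)} = 0 t = 0$)
$E = 2$ ($E = -2 + 4 = 2$)
$U{\left(J \right)} = 0$ ($U{\left(J \right)} = 0 + 0 = 0$)
$\left(-61 - U{\left(E \right)}\right) W = \left(-61 - 0\right) 113 = \left(-61 + 0\right) 113 = \left(-61\right) 113 = -6893$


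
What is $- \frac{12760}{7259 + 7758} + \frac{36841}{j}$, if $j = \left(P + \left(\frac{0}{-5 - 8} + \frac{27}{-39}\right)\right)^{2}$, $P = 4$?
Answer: $\frac{93474185953}{27766433} \approx 3366.4$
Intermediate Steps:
$j = \frac{1849}{169}$ ($j = \left(4 + \left(\frac{0}{-5 - 8} + \frac{27}{-39}\right)\right)^{2} = \left(4 + \left(\frac{0}{-5 - 8} + 27 \left(- \frac{1}{39}\right)\right)\right)^{2} = \left(4 - \left(\frac{9}{13} + \frac{0}{-13}\right)\right)^{2} = \left(4 + \left(0 \left(- \frac{1}{13}\right) - \frac{9}{13}\right)\right)^{2} = \left(4 + \left(0 - \frac{9}{13}\right)\right)^{2} = \left(4 - \frac{9}{13}\right)^{2} = \left(\frac{43}{13}\right)^{2} = \frac{1849}{169} \approx 10.941$)
$- \frac{12760}{7259 + 7758} + \frac{36841}{j} = - \frac{12760}{7259 + 7758} + \frac{36841}{\frac{1849}{169}} = - \frac{12760}{15017} + 36841 \cdot \frac{169}{1849} = \left(-12760\right) \frac{1}{15017} + \frac{6226129}{1849} = - \frac{12760}{15017} + \frac{6226129}{1849} = \frac{93474185953}{27766433}$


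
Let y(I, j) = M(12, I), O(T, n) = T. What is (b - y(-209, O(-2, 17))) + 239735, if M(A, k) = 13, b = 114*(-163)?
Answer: 221140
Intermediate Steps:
b = -18582
y(I, j) = 13
(b - y(-209, O(-2, 17))) + 239735 = (-18582 - 1*13) + 239735 = (-18582 - 13) + 239735 = -18595 + 239735 = 221140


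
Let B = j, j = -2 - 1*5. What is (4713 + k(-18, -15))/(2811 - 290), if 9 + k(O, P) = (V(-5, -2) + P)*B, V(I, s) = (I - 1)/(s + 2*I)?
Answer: 9611/5042 ≈ 1.9062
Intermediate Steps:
V(I, s) = (-1 + I)/(s + 2*I)
j = -7 (j = -2 - 5 = -7)
B = -7
k(O, P) = -25/2 - 7*P (k(O, P) = -9 + ((-1 - 5)/(-2 + 2*(-5)) + P)*(-7) = -9 + (-6/(-2 - 10) + P)*(-7) = -9 + (-6/(-12) + P)*(-7) = -9 + (-1/12*(-6) + P)*(-7) = -9 + (½ + P)*(-7) = -9 + (-7/2 - 7*P) = -25/2 - 7*P)
(4713 + k(-18, -15))/(2811 - 290) = (4713 + (-25/2 - 7*(-15)))/(2811 - 290) = (4713 + (-25/2 + 105))/2521 = (4713 + 185/2)*(1/2521) = (9611/2)*(1/2521) = 9611/5042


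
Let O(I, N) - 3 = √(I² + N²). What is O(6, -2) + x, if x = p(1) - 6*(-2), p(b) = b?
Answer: 16 + 2*√10 ≈ 22.325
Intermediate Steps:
O(I, N) = 3 + √(I² + N²)
x = 13 (x = 1 - 6*(-2) = 1 + 12 = 13)
O(6, -2) + x = (3 + √(6² + (-2)²)) + 13 = (3 + √(36 + 4)) + 13 = (3 + √40) + 13 = (3 + 2*√10) + 13 = 16 + 2*√10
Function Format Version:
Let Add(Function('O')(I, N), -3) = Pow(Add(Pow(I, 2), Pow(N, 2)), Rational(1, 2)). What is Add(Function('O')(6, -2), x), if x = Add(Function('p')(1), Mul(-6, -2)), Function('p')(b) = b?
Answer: Add(16, Mul(2, Pow(10, Rational(1, 2)))) ≈ 22.325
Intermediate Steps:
Function('O')(I, N) = Add(3, Pow(Add(Pow(I, 2), Pow(N, 2)), Rational(1, 2)))
x = 13 (x = Add(1, Mul(-6, -2)) = Add(1, 12) = 13)
Add(Function('O')(6, -2), x) = Add(Add(3, Pow(Add(Pow(6, 2), Pow(-2, 2)), Rational(1, 2))), 13) = Add(Add(3, Pow(Add(36, 4), Rational(1, 2))), 13) = Add(Add(3, Pow(40, Rational(1, 2))), 13) = Add(Add(3, Mul(2, Pow(10, Rational(1, 2)))), 13) = Add(16, Mul(2, Pow(10, Rational(1, 2))))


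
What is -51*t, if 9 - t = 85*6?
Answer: 25551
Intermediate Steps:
t = -501 (t = 9 - 85*6 = 9 - 1*510 = 9 - 510 = -501)
-51*t = -51*(-501) = 25551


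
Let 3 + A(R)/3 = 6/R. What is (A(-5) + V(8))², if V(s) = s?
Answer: 529/25 ≈ 21.160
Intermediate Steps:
A(R) = -9 + 18/R (A(R) = -9 + 3*(6/R) = -9 + 18/R)
(A(-5) + V(8))² = ((-9 + 18/(-5)) + 8)² = ((-9 + 18*(-⅕)) + 8)² = ((-9 - 18/5) + 8)² = (-63/5 + 8)² = (-23/5)² = 529/25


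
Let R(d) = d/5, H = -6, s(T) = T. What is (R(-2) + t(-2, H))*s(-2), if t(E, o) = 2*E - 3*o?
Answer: -136/5 ≈ -27.200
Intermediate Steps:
R(d) = d/5 (R(d) = d*(1/5) = d/5)
t(E, o) = -3*o + 2*E
(R(-2) + t(-2, H))*s(-2) = ((1/5)*(-2) + (-3*(-6) + 2*(-2)))*(-2) = (-2/5 + (18 - 4))*(-2) = (-2/5 + 14)*(-2) = (68/5)*(-2) = -136/5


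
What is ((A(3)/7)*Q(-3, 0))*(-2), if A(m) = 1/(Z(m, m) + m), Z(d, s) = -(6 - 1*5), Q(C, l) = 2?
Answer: -2/7 ≈ -0.28571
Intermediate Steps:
Z(d, s) = -1 (Z(d, s) = -(6 - 5) = -1*1 = -1)
A(m) = 1/(-1 + m)
((A(3)/7)*Q(-3, 0))*(-2) = ((1/((-1 + 3)*7))*2)*(-2) = (((1/7)/2)*2)*(-2) = (((1/2)*(1/7))*2)*(-2) = ((1/14)*2)*(-2) = (1/7)*(-2) = -2/7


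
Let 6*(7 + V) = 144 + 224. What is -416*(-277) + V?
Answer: 345859/3 ≈ 1.1529e+5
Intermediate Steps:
V = 163/3 (V = -7 + (144 + 224)/6 = -7 + (⅙)*368 = -7 + 184/3 = 163/3 ≈ 54.333)
-416*(-277) + V = -416*(-277) + 163/3 = 115232 + 163/3 = 345859/3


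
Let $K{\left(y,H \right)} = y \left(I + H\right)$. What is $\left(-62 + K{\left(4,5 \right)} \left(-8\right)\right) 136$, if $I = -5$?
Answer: $-8432$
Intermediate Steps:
$K{\left(y,H \right)} = y \left(-5 + H\right)$
$\left(-62 + K{\left(4,5 \right)} \left(-8\right)\right) 136 = \left(-62 + 4 \left(-5 + 5\right) \left(-8\right)\right) 136 = \left(-62 + 4 \cdot 0 \left(-8\right)\right) 136 = \left(-62 + 0 \left(-8\right)\right) 136 = \left(-62 + 0\right) 136 = \left(-62\right) 136 = -8432$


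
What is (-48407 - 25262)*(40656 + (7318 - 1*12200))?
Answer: -2635434806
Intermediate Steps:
(-48407 - 25262)*(40656 + (7318 - 1*12200)) = -73669*(40656 + (7318 - 12200)) = -73669*(40656 - 4882) = -73669*35774 = -2635434806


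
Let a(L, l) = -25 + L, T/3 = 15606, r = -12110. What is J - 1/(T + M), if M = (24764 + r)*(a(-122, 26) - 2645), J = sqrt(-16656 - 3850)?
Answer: 1/35283150 + I*sqrt(20506) ≈ 2.8342e-8 + 143.2*I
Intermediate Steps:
J = I*sqrt(20506) (J = sqrt(-20506) = I*sqrt(20506) ≈ 143.2*I)
T = 46818 (T = 3*15606 = 46818)
M = -35329968 (M = (24764 - 12110)*((-25 - 122) - 2645) = 12654*(-147 - 2645) = 12654*(-2792) = -35329968)
J - 1/(T + M) = I*sqrt(20506) - 1/(46818 - 35329968) = I*sqrt(20506) - 1/(-35283150) = I*sqrt(20506) - 1*(-1/35283150) = I*sqrt(20506) + 1/35283150 = 1/35283150 + I*sqrt(20506)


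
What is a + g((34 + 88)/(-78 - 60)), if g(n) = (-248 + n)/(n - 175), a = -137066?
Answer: -1663415803/12136 ≈ -1.3706e+5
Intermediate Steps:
g(n) = (-248 + n)/(-175 + n)
a + g((34 + 88)/(-78 - 60)) = -137066 + (-248 + (34 + 88)/(-78 - 60))/(-175 + (34 + 88)/(-78 - 60)) = -137066 + (-248 + 122/(-138))/(-175 + 122/(-138)) = -137066 + (-248 + 122*(-1/138))/(-175 + 122*(-1/138)) = -137066 + (-248 - 61/69)/(-175 - 61/69) = -137066 - 17173/69/(-12136/69) = -137066 - 69/12136*(-17173/69) = -137066 + 17173/12136 = -1663415803/12136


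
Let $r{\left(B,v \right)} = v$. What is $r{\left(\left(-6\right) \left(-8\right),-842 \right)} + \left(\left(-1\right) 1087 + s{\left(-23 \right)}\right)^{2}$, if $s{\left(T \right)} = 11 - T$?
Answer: $1107967$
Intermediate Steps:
$r{\left(\left(-6\right) \left(-8\right),-842 \right)} + \left(\left(-1\right) 1087 + s{\left(-23 \right)}\right)^{2} = -842 + \left(\left(-1\right) 1087 + \left(11 - -23\right)\right)^{2} = -842 + \left(-1087 + \left(11 + 23\right)\right)^{2} = -842 + \left(-1087 + 34\right)^{2} = -842 + \left(-1053\right)^{2} = -842 + 1108809 = 1107967$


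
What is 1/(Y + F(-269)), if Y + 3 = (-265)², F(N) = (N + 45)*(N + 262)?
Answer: 1/71790 ≈ 1.3930e-5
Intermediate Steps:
F(N) = (45 + N)*(262 + N)
Y = 70222 (Y = -3 + (-265)² = -3 + 70225 = 70222)
1/(Y + F(-269)) = 1/(70222 + (11790 + (-269)² + 307*(-269))) = 1/(70222 + (11790 + 72361 - 82583)) = 1/(70222 + 1568) = 1/71790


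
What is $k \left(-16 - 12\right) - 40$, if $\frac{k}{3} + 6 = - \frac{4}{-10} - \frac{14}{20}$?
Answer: $\frac{2446}{5} \approx 489.2$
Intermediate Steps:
$k = - \frac{189}{10}$ ($k = -18 + 3 \left(- \frac{4}{-10} - \frac{14}{20}\right) = -18 + 3 \left(\left(-4\right) \left(- \frac{1}{10}\right) - \frac{7}{10}\right) = -18 + 3 \left(\frac{2}{5} - \frac{7}{10}\right) = -18 + 3 \left(- \frac{3}{10}\right) = -18 - \frac{9}{10} = - \frac{189}{10} \approx -18.9$)
$k \left(-16 - 12\right) - 40 = - \frac{189 \left(-16 - 12\right)}{10} - 40 = \left(- \frac{189}{10}\right) \left(-28\right) - 40 = \frac{2646}{5} - 40 = \frac{2446}{5}$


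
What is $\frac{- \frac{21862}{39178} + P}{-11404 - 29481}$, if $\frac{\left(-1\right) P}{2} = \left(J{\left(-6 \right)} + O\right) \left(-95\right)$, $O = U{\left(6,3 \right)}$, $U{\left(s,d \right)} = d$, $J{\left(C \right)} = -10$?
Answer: $\frac{26064301}{800896265} \approx 0.032544$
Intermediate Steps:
$O = 3$
$P = -1330$ ($P = - 2 \left(-10 + 3\right) \left(-95\right) = - 2 \left(\left(-7\right) \left(-95\right)\right) = \left(-2\right) 665 = -1330$)
$\frac{- \frac{21862}{39178} + P}{-11404 - 29481} = \frac{- \frac{21862}{39178} - 1330}{-11404 - 29481} = \frac{\left(-21862\right) \frac{1}{39178} - 1330}{-40885} = \left(- \frac{10931}{19589} - 1330\right) \left(- \frac{1}{40885}\right) = \left(- \frac{26064301}{19589}\right) \left(- \frac{1}{40885}\right) = \frac{26064301}{800896265}$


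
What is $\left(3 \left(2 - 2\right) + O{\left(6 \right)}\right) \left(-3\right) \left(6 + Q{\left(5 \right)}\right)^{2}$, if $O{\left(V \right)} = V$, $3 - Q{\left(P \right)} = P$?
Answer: $-288$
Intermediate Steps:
$Q{\left(P \right)} = 3 - P$
$\left(3 \left(2 - 2\right) + O{\left(6 \right)}\right) \left(-3\right) \left(6 + Q{\left(5 \right)}\right)^{2} = \left(3 \left(2 - 2\right) + 6\right) \left(-3\right) \left(6 + \left(3 - 5\right)\right)^{2} = \left(3 \cdot 0 + 6\right) \left(-3\right) \left(6 - 2\right)^{2} = \left(0 + 6\right) \left(-3\right) 4^{2} = 6 \left(-3\right) 16 = \left(-18\right) 16 = -288$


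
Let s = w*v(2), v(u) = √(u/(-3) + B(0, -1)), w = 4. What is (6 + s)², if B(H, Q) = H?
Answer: 76/3 + 16*I*√6 ≈ 25.333 + 39.192*I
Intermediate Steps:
v(u) = √3*√(-u)/3 (v(u) = √(u/(-3) + 0) = √(u*(-⅓) + 0) = √(-u/3 + 0) = √(-u/3) = √3*√(-u)/3)
s = 4*I*√6/3 (s = 4*(√3*√(-1*2)/3) = 4*(√3*√(-2)/3) = 4*(√3*(I*√2)/3) = 4*(I*√6/3) = 4*I*√6/3 ≈ 3.266*I)
(6 + s)² = (6 + 4*I*√6/3)²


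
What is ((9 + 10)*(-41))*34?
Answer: -26486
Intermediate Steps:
((9 + 10)*(-41))*34 = (19*(-41))*34 = -779*34 = -26486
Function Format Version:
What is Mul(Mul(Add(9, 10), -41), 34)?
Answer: -26486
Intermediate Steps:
Mul(Mul(Add(9, 10), -41), 34) = Mul(Mul(19, -41), 34) = Mul(-779, 34) = -26486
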